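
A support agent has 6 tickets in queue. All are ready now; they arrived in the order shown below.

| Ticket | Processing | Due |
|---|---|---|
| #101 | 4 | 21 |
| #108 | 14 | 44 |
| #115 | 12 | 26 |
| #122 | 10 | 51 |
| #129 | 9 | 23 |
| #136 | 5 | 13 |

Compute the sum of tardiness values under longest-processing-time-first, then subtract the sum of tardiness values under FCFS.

21

LPT (decreasing processing time): #108 #115 #122 #129 #136 #101.
#108: 0→14, due 44, tardiness 0
#115: 14→26, due 26, tardiness 0
#122: 26→36, due 51, tardiness 0
#129: 36→45, due 23, tardiness 22
#136: 45→50, due 13, tardiness 37
#101: 50→54, due 21, tardiness 33
Sum = 0+0+0+22+37+33 = 92.
FIFO (arrival order): #101 #108 #115 #122 #129 #136.
#101: 0→4, due 21, tardiness 0
#108: 4→18, due 44, tardiness 0
#115: 18→30, due 26, tardiness 4
#122: 30→40, due 51, tardiness 0
#129: 40→49, due 23, tardiness 26
#136: 49→54, due 13, tardiness 41
Sum = 0+0+4+0+26+41 = 71.
Difference = 92 − 71 = 21.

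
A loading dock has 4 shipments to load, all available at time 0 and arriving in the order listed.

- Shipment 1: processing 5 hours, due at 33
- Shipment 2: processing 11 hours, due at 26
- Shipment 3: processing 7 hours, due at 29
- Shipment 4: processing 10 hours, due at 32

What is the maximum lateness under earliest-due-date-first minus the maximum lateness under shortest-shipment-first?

EDD (increasing due date): Shipment 2 Shipment 3 Shipment 4 Shipment 1.
Shipment 2: 0→11, due 26, lateness -15
Shipment 3: 11→18, due 29, lateness -11
Shipment 4: 18→28, due 32, lateness -4
Shipment 1: 28→33, due 33, lateness 0
Maximum = 0.
SPT (increasing processing time): Shipment 1 Shipment 3 Shipment 4 Shipment 2.
Shipment 1: 0→5, due 33, lateness -28
Shipment 3: 5→12, due 29, lateness -17
Shipment 4: 12→22, due 32, lateness -10
Shipment 2: 22→33, due 26, lateness 7
Maximum = 7.
Difference = 0 − 7 = -7.

-7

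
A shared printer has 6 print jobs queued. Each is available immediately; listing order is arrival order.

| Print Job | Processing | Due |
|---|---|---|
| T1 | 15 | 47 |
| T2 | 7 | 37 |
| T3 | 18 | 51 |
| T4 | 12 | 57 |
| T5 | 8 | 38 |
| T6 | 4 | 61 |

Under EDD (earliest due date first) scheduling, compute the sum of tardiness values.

EDD (increasing due date): T2 T5 T1 T3 T4 T6.
T2: 0→7, due 37, tardiness 0
T5: 7→15, due 38, tardiness 0
T1: 15→30, due 47, tardiness 0
T3: 30→48, due 51, tardiness 0
T4: 48→60, due 57, tardiness 3
T6: 60→64, due 61, tardiness 3
Sum = 0+0+0+0+3+3 = 6.

6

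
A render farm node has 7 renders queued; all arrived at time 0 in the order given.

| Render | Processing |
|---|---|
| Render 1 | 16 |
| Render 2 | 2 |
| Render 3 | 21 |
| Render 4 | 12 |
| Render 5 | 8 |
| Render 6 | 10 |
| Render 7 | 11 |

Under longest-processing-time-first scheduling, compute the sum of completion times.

395

LPT (decreasing processing time): Render 3 Render 1 Render 4 Render 7 Render 6 Render 5 Render 2.
Render 3: 0→21
Render 1: 21→37
Render 4: 37→49
Render 7: 49→60
Render 6: 60→70
Render 5: 70→78
Render 2: 78→80
Sum = 21+37+49+60+70+78+80 = 395.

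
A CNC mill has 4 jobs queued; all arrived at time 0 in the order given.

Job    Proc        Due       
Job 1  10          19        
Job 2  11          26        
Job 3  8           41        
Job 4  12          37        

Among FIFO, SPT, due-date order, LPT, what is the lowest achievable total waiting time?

55

FIFO (arrival order): Job 1 Job 2 Job 3 Job 4.
Job 1: waits 0, runs 0→10
Job 2: waits 10, runs 10→21
Job 3: waits 21, runs 21→29
Job 4: waits 29, runs 29→41
Sum = 0+10+21+29 = 60.
SPT (increasing processing time): Job 3 Job 1 Job 2 Job 4.
Job 3: waits 0, runs 0→8
Job 1: waits 8, runs 8→18
Job 2: waits 18, runs 18→29
Job 4: waits 29, runs 29→41
Sum = 0+8+18+29 = 55.
EDD (increasing due date): Job 1 Job 2 Job 4 Job 3.
Job 1: waits 0, runs 0→10
Job 2: waits 10, runs 10→21
Job 4: waits 21, runs 21→33
Job 3: waits 33, runs 33→41
Sum = 0+10+21+33 = 64.
LPT (decreasing processing time): Job 4 Job 2 Job 1 Job 3.
Job 4: waits 0, runs 0→12
Job 2: waits 12, runs 12→23
Job 1: waits 23, runs 23→33
Job 3: waits 33, runs 33→41
Sum = 0+12+23+33 = 68.
FIFO 60, SPT 55, EDD 64, LPT 68 → minimum 55.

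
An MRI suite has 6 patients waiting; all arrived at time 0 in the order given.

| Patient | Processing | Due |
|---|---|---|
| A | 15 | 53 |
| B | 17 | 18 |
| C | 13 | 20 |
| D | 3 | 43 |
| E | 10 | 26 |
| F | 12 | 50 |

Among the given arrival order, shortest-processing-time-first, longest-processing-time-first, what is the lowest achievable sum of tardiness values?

70

FIFO (arrival order): A B C D E F.
A: 0→15, due 53, tardiness 0
B: 15→32, due 18, tardiness 14
C: 32→45, due 20, tardiness 25
D: 45→48, due 43, tardiness 5
E: 48→58, due 26, tardiness 32
F: 58→70, due 50, tardiness 20
Sum = 0+14+25+5+32+20 = 96.
SPT (increasing processing time): D E F C A B.
D: 0→3, due 43, tardiness 0
E: 3→13, due 26, tardiness 0
F: 13→25, due 50, tardiness 0
C: 25→38, due 20, tardiness 18
A: 38→53, due 53, tardiness 0
B: 53→70, due 18, tardiness 52
Sum = 0+0+0+18+0+52 = 70.
LPT (decreasing processing time): B A C F E D.
B: 0→17, due 18, tardiness 0
A: 17→32, due 53, tardiness 0
C: 32→45, due 20, tardiness 25
F: 45→57, due 50, tardiness 7
E: 57→67, due 26, tardiness 41
D: 67→70, due 43, tardiness 27
Sum = 0+0+25+7+41+27 = 100.
FIFO 96, SPT 70, LPT 100 → minimum 70.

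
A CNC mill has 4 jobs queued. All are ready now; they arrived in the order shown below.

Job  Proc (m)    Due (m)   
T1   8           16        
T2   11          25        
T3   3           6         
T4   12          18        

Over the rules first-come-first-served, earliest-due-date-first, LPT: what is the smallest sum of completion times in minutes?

71

FIFO (arrival order): T1 T2 T3 T4.
T1: 0→8
T2: 8→19
T3: 19→22
T4: 22→34
Sum = 8+19+22+34 = 83.
EDD (increasing due date): T3 T1 T4 T2.
T3: 0→3
T1: 3→11
T4: 11→23
T2: 23→34
Sum = 3+11+23+34 = 71.
LPT (decreasing processing time): T4 T2 T1 T3.
T4: 0→12
T2: 12→23
T1: 23→31
T3: 31→34
Sum = 12+23+31+34 = 100.
FIFO 83, EDD 71, LPT 100 → minimum 71.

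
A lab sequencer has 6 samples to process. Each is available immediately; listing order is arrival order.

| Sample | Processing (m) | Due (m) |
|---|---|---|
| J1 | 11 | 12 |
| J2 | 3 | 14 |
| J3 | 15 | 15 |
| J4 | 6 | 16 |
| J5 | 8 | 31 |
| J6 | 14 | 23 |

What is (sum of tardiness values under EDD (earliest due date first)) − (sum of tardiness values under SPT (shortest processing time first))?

EDD (increasing due date): J1 J2 J3 J4 J6 J5.
J1: 0→11, due 12, tardiness 0
J2: 11→14, due 14, tardiness 0
J3: 14→29, due 15, tardiness 14
J4: 29→35, due 16, tardiness 19
J6: 35→49, due 23, tardiness 26
J5: 49→57, due 31, tardiness 26
Sum = 0+0+14+19+26+26 = 85.
SPT (increasing processing time): J2 J4 J5 J1 J6 J3.
J2: 0→3, due 14, tardiness 0
J4: 3→9, due 16, tardiness 0
J5: 9→17, due 31, tardiness 0
J1: 17→28, due 12, tardiness 16
J6: 28→42, due 23, tardiness 19
J3: 42→57, due 15, tardiness 42
Sum = 0+0+0+16+19+42 = 77.
Difference = 85 − 77 = 8.

8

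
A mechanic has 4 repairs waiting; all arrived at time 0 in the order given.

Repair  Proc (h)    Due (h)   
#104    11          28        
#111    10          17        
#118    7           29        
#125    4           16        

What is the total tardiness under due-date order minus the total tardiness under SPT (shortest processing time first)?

-5

EDD (increasing due date): #125 #111 #104 #118.
#125: 0→4, due 16, tardiness 0
#111: 4→14, due 17, tardiness 0
#104: 14→25, due 28, tardiness 0
#118: 25→32, due 29, tardiness 3
Sum = 0+0+0+3 = 3.
SPT (increasing processing time): #125 #118 #111 #104.
#125: 0→4, due 16, tardiness 0
#118: 4→11, due 29, tardiness 0
#111: 11→21, due 17, tardiness 4
#104: 21→32, due 28, tardiness 4
Sum = 0+0+4+4 = 8.
Difference = 3 − 8 = -5.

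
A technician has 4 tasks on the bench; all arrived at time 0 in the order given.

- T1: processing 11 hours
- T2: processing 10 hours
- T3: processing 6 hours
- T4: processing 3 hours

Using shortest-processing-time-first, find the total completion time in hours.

61

SPT (increasing processing time): T4 T3 T2 T1.
T4: 0→3
T3: 3→9
T2: 9→19
T1: 19→30
Sum = 3+9+19+30 = 61.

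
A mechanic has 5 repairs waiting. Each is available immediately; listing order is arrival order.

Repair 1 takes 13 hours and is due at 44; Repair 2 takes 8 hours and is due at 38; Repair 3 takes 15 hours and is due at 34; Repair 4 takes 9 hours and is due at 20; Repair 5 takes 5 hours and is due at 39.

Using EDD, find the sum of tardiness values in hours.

6

EDD (increasing due date): Repair 4 Repair 3 Repair 2 Repair 5 Repair 1.
Repair 4: 0→9, due 20, tardiness 0
Repair 3: 9→24, due 34, tardiness 0
Repair 2: 24→32, due 38, tardiness 0
Repair 5: 32→37, due 39, tardiness 0
Repair 1: 37→50, due 44, tardiness 6
Sum = 0+0+0+0+6 = 6.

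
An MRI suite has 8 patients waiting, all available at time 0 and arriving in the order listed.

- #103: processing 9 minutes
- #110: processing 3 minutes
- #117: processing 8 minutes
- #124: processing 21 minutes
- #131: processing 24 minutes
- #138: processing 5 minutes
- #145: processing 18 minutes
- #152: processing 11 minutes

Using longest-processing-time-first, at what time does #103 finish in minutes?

LPT (decreasing processing time): #131 #124 #145 #152 #103 #117 #138 #110.
#131: 0→24
#124: 24→45
#145: 45→63
#152: 63→74
#103: 74→83

83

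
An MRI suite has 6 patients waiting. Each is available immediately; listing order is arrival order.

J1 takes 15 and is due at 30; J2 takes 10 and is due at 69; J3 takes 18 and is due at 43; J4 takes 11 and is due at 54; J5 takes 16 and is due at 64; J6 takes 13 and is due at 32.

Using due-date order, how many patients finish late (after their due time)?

4

EDD (increasing due date): J1 J6 J3 J4 J5 J2.
J1: 0→15, due 30, tardiness 0
J6: 15→28, due 32, tardiness 0
J3: 28→46, due 43, tardiness 3
J4: 46→57, due 54, tardiness 3
J5: 57→73, due 64, tardiness 9
J2: 73→83, due 69, tardiness 14
Late patients: 4.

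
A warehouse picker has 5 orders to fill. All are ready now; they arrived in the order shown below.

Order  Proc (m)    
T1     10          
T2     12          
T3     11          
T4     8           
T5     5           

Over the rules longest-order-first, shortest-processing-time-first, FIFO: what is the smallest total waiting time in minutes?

75

LPT (decreasing processing time): T2 T3 T1 T4 T5.
T2: waits 0, runs 0→12
T3: waits 12, runs 12→23
T1: waits 23, runs 23→33
T4: waits 33, runs 33→41
T5: waits 41, runs 41→46
Sum = 0+12+23+33+41 = 109.
SPT (increasing processing time): T5 T4 T1 T3 T2.
T5: waits 0, runs 0→5
T4: waits 5, runs 5→13
T1: waits 13, runs 13→23
T3: waits 23, runs 23→34
T2: waits 34, runs 34→46
Sum = 0+5+13+23+34 = 75.
FIFO (arrival order): T1 T2 T3 T4 T5.
T1: waits 0, runs 0→10
T2: waits 10, runs 10→22
T3: waits 22, runs 22→33
T4: waits 33, runs 33→41
T5: waits 41, runs 41→46
Sum = 0+10+22+33+41 = 106.
LPT 109, SPT 75, FIFO 106 → minimum 75.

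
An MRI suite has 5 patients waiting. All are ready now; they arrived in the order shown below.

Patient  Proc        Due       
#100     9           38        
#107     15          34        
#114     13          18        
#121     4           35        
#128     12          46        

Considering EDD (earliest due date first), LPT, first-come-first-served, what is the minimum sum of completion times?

EDD (increasing due date): #114 #107 #121 #100 #128.
#114: 0→13
#107: 13→28
#121: 28→32
#100: 32→41
#128: 41→53
Sum = 13+28+32+41+53 = 167.
LPT (decreasing processing time): #107 #114 #128 #100 #121.
#107: 0→15
#114: 15→28
#128: 28→40
#100: 40→49
#121: 49→53
Sum = 15+28+40+49+53 = 185.
FIFO (arrival order): #100 #107 #114 #121 #128.
#100: 0→9
#107: 9→24
#114: 24→37
#121: 37→41
#128: 41→53
Sum = 9+24+37+41+53 = 164.
EDD 167, LPT 185, FIFO 164 → minimum 164.

164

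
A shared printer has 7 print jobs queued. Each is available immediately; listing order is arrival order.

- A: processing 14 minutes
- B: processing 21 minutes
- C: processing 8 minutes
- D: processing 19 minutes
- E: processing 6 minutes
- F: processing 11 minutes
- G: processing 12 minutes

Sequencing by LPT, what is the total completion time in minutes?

434

LPT (decreasing processing time): B D A G F C E.
B: 0→21
D: 21→40
A: 40→54
G: 54→66
F: 66→77
C: 77→85
E: 85→91
Sum = 21+40+54+66+77+85+91 = 434.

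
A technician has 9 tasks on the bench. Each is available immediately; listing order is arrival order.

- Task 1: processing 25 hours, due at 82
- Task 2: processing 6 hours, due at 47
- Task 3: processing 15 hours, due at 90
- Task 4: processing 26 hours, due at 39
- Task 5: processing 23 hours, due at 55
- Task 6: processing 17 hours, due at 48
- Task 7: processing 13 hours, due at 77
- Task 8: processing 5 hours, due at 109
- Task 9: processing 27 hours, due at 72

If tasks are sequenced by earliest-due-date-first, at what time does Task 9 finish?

EDD (increasing due date): Task 4 Task 2 Task 6 Task 5 Task 9 Task 7 Task 1 Task 3 Task 8.
Task 4: 0→26
Task 2: 26→32
Task 6: 32→49
Task 5: 49→72
Task 9: 72→99

99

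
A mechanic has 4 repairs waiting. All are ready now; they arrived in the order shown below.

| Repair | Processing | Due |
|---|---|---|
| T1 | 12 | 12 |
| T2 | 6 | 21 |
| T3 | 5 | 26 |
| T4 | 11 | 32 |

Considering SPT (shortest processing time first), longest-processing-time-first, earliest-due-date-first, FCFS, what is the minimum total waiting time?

38

SPT (increasing processing time): T3 T2 T4 T1.
T3: waits 0, runs 0→5
T2: waits 5, runs 5→11
T4: waits 11, runs 11→22
T1: waits 22, runs 22→34
Sum = 0+5+11+22 = 38.
LPT (decreasing processing time): T1 T4 T2 T3.
T1: waits 0, runs 0→12
T4: waits 12, runs 12→23
T2: waits 23, runs 23→29
T3: waits 29, runs 29→34
Sum = 0+12+23+29 = 64.
EDD (increasing due date): T1 T2 T3 T4.
T1: waits 0, runs 0→12
T2: waits 12, runs 12→18
T3: waits 18, runs 18→23
T4: waits 23, runs 23→34
Sum = 0+12+18+23 = 53.
FIFO (arrival order): T1 T2 T3 T4.
T1: waits 0, runs 0→12
T2: waits 12, runs 12→18
T3: waits 18, runs 18→23
T4: waits 23, runs 23→34
Sum = 0+12+18+23 = 53.
SPT 38, LPT 64, EDD 53, FIFO 53 → minimum 38.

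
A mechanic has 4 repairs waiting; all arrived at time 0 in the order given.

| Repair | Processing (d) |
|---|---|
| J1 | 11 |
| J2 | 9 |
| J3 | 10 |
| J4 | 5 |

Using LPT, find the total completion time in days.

97

LPT (decreasing processing time): J1 J3 J2 J4.
J1: 0→11
J3: 11→21
J2: 21→30
J4: 30→35
Sum = 11+21+30+35 = 97.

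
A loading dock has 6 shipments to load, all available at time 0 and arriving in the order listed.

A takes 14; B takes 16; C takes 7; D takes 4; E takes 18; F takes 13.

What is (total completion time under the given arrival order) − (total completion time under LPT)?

FIFO (arrival order): A B C D E F.
A: 0→14
B: 14→30
C: 30→37
D: 37→41
E: 41→59
F: 59→72
Sum = 14+30+37+41+59+72 = 253.
LPT (decreasing processing time): E B A F C D.
E: 0→18
B: 18→34
A: 34→48
F: 48→61
C: 61→68
D: 68→72
Sum = 18+34+48+61+68+72 = 301.
Difference = 253 − 301 = -48.

-48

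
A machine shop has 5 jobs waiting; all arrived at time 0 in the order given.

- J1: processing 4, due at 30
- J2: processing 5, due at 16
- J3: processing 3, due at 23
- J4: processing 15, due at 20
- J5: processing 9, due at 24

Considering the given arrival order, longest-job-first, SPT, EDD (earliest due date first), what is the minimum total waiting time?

FIFO (arrival order): J1 J2 J3 J4 J5.
J1: waits 0, runs 0→4
J2: waits 4, runs 4→9
J3: waits 9, runs 9→12
J4: waits 12, runs 12→27
J5: waits 27, runs 27→36
Sum = 0+4+9+12+27 = 52.
LPT (decreasing processing time): J4 J5 J2 J1 J3.
J4: waits 0, runs 0→15
J5: waits 15, runs 15→24
J2: waits 24, runs 24→29
J1: waits 29, runs 29→33
J3: waits 33, runs 33→36
Sum = 0+15+24+29+33 = 101.
SPT (increasing processing time): J3 J1 J2 J5 J4.
J3: waits 0, runs 0→3
J1: waits 3, runs 3→7
J2: waits 7, runs 7→12
J5: waits 12, runs 12→21
J4: waits 21, runs 21→36
Sum = 0+3+7+12+21 = 43.
EDD (increasing due date): J2 J4 J3 J5 J1.
J2: waits 0, runs 0→5
J4: waits 5, runs 5→20
J3: waits 20, runs 20→23
J5: waits 23, runs 23→32
J1: waits 32, runs 32→36
Sum = 0+5+20+23+32 = 80.
FIFO 52, LPT 101, SPT 43, EDD 80 → minimum 43.

43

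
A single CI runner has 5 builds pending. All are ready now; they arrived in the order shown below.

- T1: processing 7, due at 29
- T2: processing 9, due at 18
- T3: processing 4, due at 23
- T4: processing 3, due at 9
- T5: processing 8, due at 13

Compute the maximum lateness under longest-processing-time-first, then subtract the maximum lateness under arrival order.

LPT (decreasing processing time): T2 T5 T1 T3 T4.
T2: 0→9, due 18, lateness -9
T5: 9→17, due 13, lateness 4
T1: 17→24, due 29, lateness -5
T3: 24→28, due 23, lateness 5
T4: 28→31, due 9, lateness 22
Maximum = 22.
FIFO (arrival order): T1 T2 T3 T4 T5.
T1: 0→7, due 29, lateness -22
T2: 7→16, due 18, lateness -2
T3: 16→20, due 23, lateness -3
T4: 20→23, due 9, lateness 14
T5: 23→31, due 13, lateness 18
Maximum = 18.
Difference = 22 − 18 = 4.

4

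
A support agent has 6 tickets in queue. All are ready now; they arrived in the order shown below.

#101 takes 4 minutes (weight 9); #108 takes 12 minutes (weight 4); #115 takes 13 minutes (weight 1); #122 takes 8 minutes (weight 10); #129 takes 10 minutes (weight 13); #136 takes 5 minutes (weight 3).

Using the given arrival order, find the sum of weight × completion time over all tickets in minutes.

1266

FIFO (arrival order): #101 #108 #115 #122 #129 #136.
#101: finishes 4, weight 9, w·C = 36
#108: finishes 16, weight 4, w·C = 64
#115: finishes 29, weight 1, w·C = 29
#122: finishes 37, weight 10, w·C = 370
#129: finishes 47, weight 13, w·C = 611
#136: finishes 52, weight 3, w·C = 156
Sum = 36+64+29+370+611+156 = 1266.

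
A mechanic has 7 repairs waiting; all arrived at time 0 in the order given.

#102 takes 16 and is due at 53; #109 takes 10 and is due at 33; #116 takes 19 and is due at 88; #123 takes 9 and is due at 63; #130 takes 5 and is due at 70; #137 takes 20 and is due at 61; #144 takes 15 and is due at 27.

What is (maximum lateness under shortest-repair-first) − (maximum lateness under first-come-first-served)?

-34

SPT (increasing processing time): #130 #123 #109 #144 #102 #116 #137.
#130: 0→5, due 70, lateness -65
#123: 5→14, due 63, lateness -49
#109: 14→24, due 33, lateness -9
#144: 24→39, due 27, lateness 12
#102: 39→55, due 53, lateness 2
#116: 55→74, due 88, lateness -14
#137: 74→94, due 61, lateness 33
Maximum = 33.
FIFO (arrival order): #102 #109 #116 #123 #130 #137 #144.
#102: 0→16, due 53, lateness -37
#109: 16→26, due 33, lateness -7
#116: 26→45, due 88, lateness -43
#123: 45→54, due 63, lateness -9
#130: 54→59, due 70, lateness -11
#137: 59→79, due 61, lateness 18
#144: 79→94, due 27, lateness 67
Maximum = 67.
Difference = 33 − 67 = -34.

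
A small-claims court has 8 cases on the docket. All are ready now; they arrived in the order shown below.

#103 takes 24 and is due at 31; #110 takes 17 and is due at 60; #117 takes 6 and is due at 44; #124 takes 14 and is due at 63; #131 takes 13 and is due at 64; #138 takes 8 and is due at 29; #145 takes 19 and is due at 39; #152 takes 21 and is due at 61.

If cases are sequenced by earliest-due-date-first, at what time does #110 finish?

EDD (increasing due date): #138 #103 #145 #117 #110 #152 #124 #131.
#138: 0→8
#103: 8→32
#145: 32→51
#117: 51→57
#110: 57→74

74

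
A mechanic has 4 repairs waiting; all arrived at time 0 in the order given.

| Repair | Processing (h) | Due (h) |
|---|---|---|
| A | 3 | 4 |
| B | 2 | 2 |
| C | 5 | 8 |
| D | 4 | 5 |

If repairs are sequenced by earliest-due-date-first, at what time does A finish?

5

EDD (increasing due date): B A D C.
B: 0→2
A: 2→5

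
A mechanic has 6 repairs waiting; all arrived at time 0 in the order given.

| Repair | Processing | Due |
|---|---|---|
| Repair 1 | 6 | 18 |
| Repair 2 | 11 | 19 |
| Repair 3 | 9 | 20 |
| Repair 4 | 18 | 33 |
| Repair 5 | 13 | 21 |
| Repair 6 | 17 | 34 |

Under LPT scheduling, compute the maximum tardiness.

LPT (decreasing processing time): Repair 4 Repair 6 Repair 5 Repair 2 Repair 3 Repair 1.
Repair 4: 0→18, due 33, tardiness 0
Repair 6: 18→35, due 34, tardiness 1
Repair 5: 35→48, due 21, tardiness 27
Repair 2: 48→59, due 19, tardiness 40
Repair 3: 59→68, due 20, tardiness 48
Repair 1: 68→74, due 18, tardiness 56
Maximum = 56.

56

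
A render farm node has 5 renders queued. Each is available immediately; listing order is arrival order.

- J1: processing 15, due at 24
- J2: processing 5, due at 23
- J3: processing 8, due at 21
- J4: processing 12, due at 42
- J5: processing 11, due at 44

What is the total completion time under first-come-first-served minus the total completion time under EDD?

FIFO (arrival order): J1 J2 J3 J4 J5.
J1: 0→15
J2: 15→20
J3: 20→28
J4: 28→40
J5: 40→51
Sum = 15+20+28+40+51 = 154.
EDD (increasing due date): J3 J2 J1 J4 J5.
J3: 0→8
J2: 8→13
J1: 13→28
J4: 28→40
J5: 40→51
Sum = 8+13+28+40+51 = 140.
Difference = 154 − 140 = 14.

14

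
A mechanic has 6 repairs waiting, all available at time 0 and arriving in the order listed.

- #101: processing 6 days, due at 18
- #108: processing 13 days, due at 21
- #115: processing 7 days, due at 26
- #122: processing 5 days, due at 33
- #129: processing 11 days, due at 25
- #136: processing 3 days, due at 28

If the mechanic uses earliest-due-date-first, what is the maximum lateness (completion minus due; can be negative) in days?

12

EDD (increasing due date): #101 #108 #129 #115 #136 #122.
#101: 0→6, due 18, lateness -12
#108: 6→19, due 21, lateness -2
#129: 19→30, due 25, lateness 5
#115: 30→37, due 26, lateness 11
#136: 37→40, due 28, lateness 12
#122: 40→45, due 33, lateness 12
Maximum = 12.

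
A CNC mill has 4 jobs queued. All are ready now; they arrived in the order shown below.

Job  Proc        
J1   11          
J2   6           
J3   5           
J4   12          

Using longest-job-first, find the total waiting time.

LPT (decreasing processing time): J4 J1 J2 J3.
J4: waits 0, runs 0→12
J1: waits 12, runs 12→23
J2: waits 23, runs 23→29
J3: waits 29, runs 29→34
Sum = 0+12+23+29 = 64.

64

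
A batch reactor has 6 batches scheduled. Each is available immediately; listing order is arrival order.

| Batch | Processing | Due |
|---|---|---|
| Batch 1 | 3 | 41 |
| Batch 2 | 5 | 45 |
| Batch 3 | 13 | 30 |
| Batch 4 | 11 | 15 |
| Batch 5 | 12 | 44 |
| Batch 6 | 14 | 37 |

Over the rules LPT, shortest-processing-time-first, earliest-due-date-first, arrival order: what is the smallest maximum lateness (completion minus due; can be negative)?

13

LPT (decreasing processing time): Batch 6 Batch 3 Batch 5 Batch 4 Batch 2 Batch 1.
Batch 6: 0→14, due 37, lateness -23
Batch 3: 14→27, due 30, lateness -3
Batch 5: 27→39, due 44, lateness -5
Batch 4: 39→50, due 15, lateness 35
Batch 2: 50→55, due 45, lateness 10
Batch 1: 55→58, due 41, lateness 17
Maximum = 35.
SPT (increasing processing time): Batch 1 Batch 2 Batch 4 Batch 5 Batch 3 Batch 6.
Batch 1: 0→3, due 41, lateness -38
Batch 2: 3→8, due 45, lateness -37
Batch 4: 8→19, due 15, lateness 4
Batch 5: 19→31, due 44, lateness -13
Batch 3: 31→44, due 30, lateness 14
Batch 6: 44→58, due 37, lateness 21
Maximum = 21.
EDD (increasing due date): Batch 4 Batch 3 Batch 6 Batch 1 Batch 5 Batch 2.
Batch 4: 0→11, due 15, lateness -4
Batch 3: 11→24, due 30, lateness -6
Batch 6: 24→38, due 37, lateness 1
Batch 1: 38→41, due 41, lateness 0
Batch 5: 41→53, due 44, lateness 9
Batch 2: 53→58, due 45, lateness 13
Maximum = 13.
FIFO (arrival order): Batch 1 Batch 2 Batch 3 Batch 4 Batch 5 Batch 6.
Batch 1: 0→3, due 41, lateness -38
Batch 2: 3→8, due 45, lateness -37
Batch 3: 8→21, due 30, lateness -9
Batch 4: 21→32, due 15, lateness 17
Batch 5: 32→44, due 44, lateness 0
Batch 6: 44→58, due 37, lateness 21
Maximum = 21.
LPT 35, SPT 21, EDD 13, FIFO 21 → minimum 13.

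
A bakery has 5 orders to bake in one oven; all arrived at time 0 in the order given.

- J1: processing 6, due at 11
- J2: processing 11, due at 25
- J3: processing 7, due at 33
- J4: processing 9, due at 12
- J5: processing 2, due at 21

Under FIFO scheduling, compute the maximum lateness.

21

FIFO (arrival order): J1 J2 J3 J4 J5.
J1: 0→6, due 11, lateness -5
J2: 6→17, due 25, lateness -8
J3: 17→24, due 33, lateness -9
J4: 24→33, due 12, lateness 21
J5: 33→35, due 21, lateness 14
Maximum = 21.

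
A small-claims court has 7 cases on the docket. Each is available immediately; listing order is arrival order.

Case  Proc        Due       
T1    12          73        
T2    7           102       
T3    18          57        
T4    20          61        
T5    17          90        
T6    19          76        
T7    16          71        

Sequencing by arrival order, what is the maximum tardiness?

38

FIFO (arrival order): T1 T2 T3 T4 T5 T6 T7.
T1: 0→12, due 73, tardiness 0
T2: 12→19, due 102, tardiness 0
T3: 19→37, due 57, tardiness 0
T4: 37→57, due 61, tardiness 0
T5: 57→74, due 90, tardiness 0
T6: 74→93, due 76, tardiness 17
T7: 93→109, due 71, tardiness 38
Maximum = 38.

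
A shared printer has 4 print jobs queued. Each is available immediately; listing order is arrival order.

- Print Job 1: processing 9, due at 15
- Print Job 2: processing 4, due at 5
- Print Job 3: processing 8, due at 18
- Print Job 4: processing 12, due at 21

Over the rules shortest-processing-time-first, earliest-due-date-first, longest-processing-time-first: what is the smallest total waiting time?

SPT (increasing processing time): Print Job 2 Print Job 3 Print Job 1 Print Job 4.
Print Job 2: waits 0, runs 0→4
Print Job 3: waits 4, runs 4→12
Print Job 1: waits 12, runs 12→21
Print Job 4: waits 21, runs 21→33
Sum = 0+4+12+21 = 37.
EDD (increasing due date): Print Job 2 Print Job 1 Print Job 3 Print Job 4.
Print Job 2: waits 0, runs 0→4
Print Job 1: waits 4, runs 4→13
Print Job 3: waits 13, runs 13→21
Print Job 4: waits 21, runs 21→33
Sum = 0+4+13+21 = 38.
LPT (decreasing processing time): Print Job 4 Print Job 1 Print Job 3 Print Job 2.
Print Job 4: waits 0, runs 0→12
Print Job 1: waits 12, runs 12→21
Print Job 3: waits 21, runs 21→29
Print Job 2: waits 29, runs 29→33
Sum = 0+12+21+29 = 62.
SPT 37, EDD 38, LPT 62 → minimum 37.

37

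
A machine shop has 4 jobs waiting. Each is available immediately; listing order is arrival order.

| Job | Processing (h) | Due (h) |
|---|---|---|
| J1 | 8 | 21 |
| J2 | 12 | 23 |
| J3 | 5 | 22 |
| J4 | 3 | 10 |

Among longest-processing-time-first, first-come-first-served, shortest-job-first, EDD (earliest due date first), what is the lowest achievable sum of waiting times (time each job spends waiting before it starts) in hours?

LPT (decreasing processing time): J2 J1 J3 J4.
J2: waits 0, runs 0→12
J1: waits 12, runs 12→20
J3: waits 20, runs 20→25
J4: waits 25, runs 25→28
Sum = 0+12+20+25 = 57.
FIFO (arrival order): J1 J2 J3 J4.
J1: waits 0, runs 0→8
J2: waits 8, runs 8→20
J3: waits 20, runs 20→25
J4: waits 25, runs 25→28
Sum = 0+8+20+25 = 53.
SPT (increasing processing time): J4 J3 J1 J2.
J4: waits 0, runs 0→3
J3: waits 3, runs 3→8
J1: waits 8, runs 8→16
J2: waits 16, runs 16→28
Sum = 0+3+8+16 = 27.
EDD (increasing due date): J4 J1 J3 J2.
J4: waits 0, runs 0→3
J1: waits 3, runs 3→11
J3: waits 11, runs 11→16
J2: waits 16, runs 16→28
Sum = 0+3+11+16 = 30.
LPT 57, FIFO 53, SPT 27, EDD 30 → minimum 27.

27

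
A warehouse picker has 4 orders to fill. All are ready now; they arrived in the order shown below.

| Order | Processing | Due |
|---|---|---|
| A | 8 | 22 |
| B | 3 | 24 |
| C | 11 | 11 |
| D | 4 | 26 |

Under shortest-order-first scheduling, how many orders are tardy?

1

SPT (increasing processing time): B D A C.
B: 0→3, due 24, tardiness 0
D: 3→7, due 26, tardiness 0
A: 7→15, due 22, tardiness 0
C: 15→26, due 11, tardiness 15
Late orders: 1.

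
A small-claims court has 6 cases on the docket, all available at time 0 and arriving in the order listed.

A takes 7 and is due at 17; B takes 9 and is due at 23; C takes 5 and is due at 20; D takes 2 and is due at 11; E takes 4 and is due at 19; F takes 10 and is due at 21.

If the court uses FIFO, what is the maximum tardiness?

16

FIFO (arrival order): A B C D E F.
A: 0→7, due 17, tardiness 0
B: 7→16, due 23, tardiness 0
C: 16→21, due 20, tardiness 1
D: 21→23, due 11, tardiness 12
E: 23→27, due 19, tardiness 8
F: 27→37, due 21, tardiness 16
Maximum = 16.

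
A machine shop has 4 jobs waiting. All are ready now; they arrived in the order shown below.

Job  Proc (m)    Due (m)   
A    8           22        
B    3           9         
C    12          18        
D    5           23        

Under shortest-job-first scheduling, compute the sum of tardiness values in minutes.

SPT (increasing processing time): B D A C.
B: 0→3, due 9, tardiness 0
D: 3→8, due 23, tardiness 0
A: 8→16, due 22, tardiness 0
C: 16→28, due 18, tardiness 10
Sum = 0+0+0+10 = 10.

10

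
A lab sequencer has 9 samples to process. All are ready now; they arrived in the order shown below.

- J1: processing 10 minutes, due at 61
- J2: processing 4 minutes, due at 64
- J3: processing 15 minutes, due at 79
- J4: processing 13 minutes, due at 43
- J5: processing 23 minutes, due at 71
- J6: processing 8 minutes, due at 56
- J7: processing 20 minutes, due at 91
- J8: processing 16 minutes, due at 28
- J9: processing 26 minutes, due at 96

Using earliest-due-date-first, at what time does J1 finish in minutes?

47

EDD (increasing due date): J8 J4 J6 J1 J2 J5 J3 J7 J9.
J8: 0→16
J4: 16→29
J6: 29→37
J1: 37→47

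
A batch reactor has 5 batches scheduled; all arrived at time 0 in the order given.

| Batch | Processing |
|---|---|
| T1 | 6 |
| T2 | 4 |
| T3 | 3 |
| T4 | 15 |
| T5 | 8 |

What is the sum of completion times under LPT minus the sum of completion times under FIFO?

LPT (decreasing processing time): T4 T5 T1 T2 T3.
T4: 0→15
T5: 15→23
T1: 23→29
T2: 29→33
T3: 33→36
Sum = 15+23+29+33+36 = 136.
FIFO (arrival order): T1 T2 T3 T4 T5.
T1: 0→6
T2: 6→10
T3: 10→13
T4: 13→28
T5: 28→36
Sum = 6+10+13+28+36 = 93.
Difference = 136 − 93 = 43.

43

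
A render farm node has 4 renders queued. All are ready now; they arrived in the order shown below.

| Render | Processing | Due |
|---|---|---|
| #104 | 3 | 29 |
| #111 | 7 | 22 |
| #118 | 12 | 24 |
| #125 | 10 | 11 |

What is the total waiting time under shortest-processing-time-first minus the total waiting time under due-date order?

SPT (increasing processing time): #104 #111 #125 #118.
#104: waits 0, runs 0→3
#111: waits 3, runs 3→10
#125: waits 10, runs 10→20
#118: waits 20, runs 20→32
Sum = 0+3+10+20 = 33.
EDD (increasing due date): #125 #111 #118 #104.
#125: waits 0, runs 0→10
#111: waits 10, runs 10→17
#118: waits 17, runs 17→29
#104: waits 29, runs 29→32
Sum = 0+10+17+29 = 56.
Difference = 33 − 56 = -23.

-23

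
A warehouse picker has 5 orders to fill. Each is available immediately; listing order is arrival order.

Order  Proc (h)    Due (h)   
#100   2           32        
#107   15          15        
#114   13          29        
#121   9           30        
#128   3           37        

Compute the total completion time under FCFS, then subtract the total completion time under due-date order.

-31

FIFO (arrival order): #100 #107 #114 #121 #128.
#100: 0→2
#107: 2→17
#114: 17→30
#121: 30→39
#128: 39→42
Sum = 2+17+30+39+42 = 130.
EDD (increasing due date): #107 #114 #121 #100 #128.
#107: 0→15
#114: 15→28
#121: 28→37
#100: 37→39
#128: 39→42
Sum = 15+28+37+39+42 = 161.
Difference = 130 − 161 = -31.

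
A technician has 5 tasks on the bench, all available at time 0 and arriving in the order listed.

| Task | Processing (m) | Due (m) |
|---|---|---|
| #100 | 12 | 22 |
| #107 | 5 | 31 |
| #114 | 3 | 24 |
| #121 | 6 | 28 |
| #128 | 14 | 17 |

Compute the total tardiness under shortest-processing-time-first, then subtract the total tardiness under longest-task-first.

SPT (increasing processing time): #114 #107 #121 #100 #128.
#114: 0→3, due 24, tardiness 0
#107: 3→8, due 31, tardiness 0
#121: 8→14, due 28, tardiness 0
#100: 14→26, due 22, tardiness 4
#128: 26→40, due 17, tardiness 23
Sum = 0+0+0+4+23 = 27.
LPT (decreasing processing time): #128 #100 #121 #107 #114.
#128: 0→14, due 17, tardiness 0
#100: 14→26, due 22, tardiness 4
#121: 26→32, due 28, tardiness 4
#107: 32→37, due 31, tardiness 6
#114: 37→40, due 24, tardiness 16
Sum = 0+4+4+6+16 = 30.
Difference = 27 − 30 = -3.

-3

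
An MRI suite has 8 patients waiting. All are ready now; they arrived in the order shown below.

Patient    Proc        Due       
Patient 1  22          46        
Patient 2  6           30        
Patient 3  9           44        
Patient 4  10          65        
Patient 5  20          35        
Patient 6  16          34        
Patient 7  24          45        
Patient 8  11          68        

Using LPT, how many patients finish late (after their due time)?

6

LPT (decreasing processing time): Patient 7 Patient 1 Patient 5 Patient 6 Patient 8 Patient 4 Patient 3 Patient 2.
Patient 7: 0→24, due 45, tardiness 0
Patient 1: 24→46, due 46, tardiness 0
Patient 5: 46→66, due 35, tardiness 31
Patient 6: 66→82, due 34, tardiness 48
Patient 8: 82→93, due 68, tardiness 25
Patient 4: 93→103, due 65, tardiness 38
Patient 3: 103→112, due 44, tardiness 68
Patient 2: 112→118, due 30, tardiness 88
Late patients: 6.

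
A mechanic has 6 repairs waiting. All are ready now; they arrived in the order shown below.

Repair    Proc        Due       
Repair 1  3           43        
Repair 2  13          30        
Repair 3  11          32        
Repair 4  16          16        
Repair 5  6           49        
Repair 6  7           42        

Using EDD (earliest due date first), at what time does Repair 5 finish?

EDD (increasing due date): Repair 4 Repair 2 Repair 3 Repair 6 Repair 1 Repair 5.
Repair 4: 0→16
Repair 2: 16→29
Repair 3: 29→40
Repair 6: 40→47
Repair 1: 47→50
Repair 5: 50→56

56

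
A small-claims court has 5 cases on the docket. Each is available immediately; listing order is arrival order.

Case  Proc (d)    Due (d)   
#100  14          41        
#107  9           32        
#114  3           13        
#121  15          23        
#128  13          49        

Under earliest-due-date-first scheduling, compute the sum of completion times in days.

EDD (increasing due date): #114 #121 #107 #100 #128.
#114: 0→3
#121: 3→18
#107: 18→27
#100: 27→41
#128: 41→54
Sum = 3+18+27+41+54 = 143.

143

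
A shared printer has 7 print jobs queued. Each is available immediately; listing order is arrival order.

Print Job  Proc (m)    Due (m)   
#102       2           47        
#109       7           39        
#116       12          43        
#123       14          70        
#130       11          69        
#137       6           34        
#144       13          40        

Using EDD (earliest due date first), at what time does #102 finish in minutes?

40

EDD (increasing due date): #137 #109 #144 #116 #102 #130 #123.
#137: 0→6
#109: 6→13
#144: 13→26
#116: 26→38
#102: 38→40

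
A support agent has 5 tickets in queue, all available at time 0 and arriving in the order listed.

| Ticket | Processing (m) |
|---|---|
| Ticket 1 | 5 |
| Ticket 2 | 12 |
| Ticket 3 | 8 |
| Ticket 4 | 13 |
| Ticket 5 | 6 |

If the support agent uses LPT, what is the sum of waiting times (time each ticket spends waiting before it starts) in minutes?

LPT (decreasing processing time): Ticket 4 Ticket 2 Ticket 3 Ticket 5 Ticket 1.
Ticket 4: waits 0, runs 0→13
Ticket 2: waits 13, runs 13→25
Ticket 3: waits 25, runs 25→33
Ticket 5: waits 33, runs 33→39
Ticket 1: waits 39, runs 39→44
Sum = 0+13+25+33+39 = 110.

110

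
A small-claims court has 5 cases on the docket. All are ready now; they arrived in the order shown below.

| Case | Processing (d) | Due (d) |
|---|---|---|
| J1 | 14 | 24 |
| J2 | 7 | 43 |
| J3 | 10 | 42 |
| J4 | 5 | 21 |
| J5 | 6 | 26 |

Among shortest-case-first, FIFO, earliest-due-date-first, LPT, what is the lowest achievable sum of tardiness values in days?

0

SPT (increasing processing time): J4 J5 J2 J3 J1.
J4: 0→5, due 21, tardiness 0
J5: 5→11, due 26, tardiness 0
J2: 11→18, due 43, tardiness 0
J3: 18→28, due 42, tardiness 0
J1: 28→42, due 24, tardiness 18
Sum = 0+0+0+0+18 = 18.
FIFO (arrival order): J1 J2 J3 J4 J5.
J1: 0→14, due 24, tardiness 0
J2: 14→21, due 43, tardiness 0
J3: 21→31, due 42, tardiness 0
J4: 31→36, due 21, tardiness 15
J5: 36→42, due 26, tardiness 16
Sum = 0+0+0+15+16 = 31.
EDD (increasing due date): J4 J1 J5 J3 J2.
J4: 0→5, due 21, tardiness 0
J1: 5→19, due 24, tardiness 0
J5: 19→25, due 26, tardiness 0
J3: 25→35, due 42, tardiness 0
J2: 35→42, due 43, tardiness 0
Sum = 0+0+0+0+0 = 0.
LPT (decreasing processing time): J1 J3 J2 J5 J4.
J1: 0→14, due 24, tardiness 0
J3: 14→24, due 42, tardiness 0
J2: 24→31, due 43, tardiness 0
J5: 31→37, due 26, tardiness 11
J4: 37→42, due 21, tardiness 21
Sum = 0+0+0+11+21 = 32.
SPT 18, FIFO 31, EDD 0, LPT 32 → minimum 0.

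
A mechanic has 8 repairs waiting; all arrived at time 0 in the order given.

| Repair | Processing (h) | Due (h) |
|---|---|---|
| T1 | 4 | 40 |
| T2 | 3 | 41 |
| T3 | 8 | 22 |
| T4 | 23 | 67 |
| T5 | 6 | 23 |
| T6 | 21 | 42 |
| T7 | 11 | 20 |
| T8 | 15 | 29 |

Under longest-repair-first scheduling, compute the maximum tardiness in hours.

61

LPT (decreasing processing time): T4 T6 T8 T7 T3 T5 T1 T2.
T4: 0→23, due 67, tardiness 0
T6: 23→44, due 42, tardiness 2
T8: 44→59, due 29, tardiness 30
T7: 59→70, due 20, tardiness 50
T3: 70→78, due 22, tardiness 56
T5: 78→84, due 23, tardiness 61
T1: 84→88, due 40, tardiness 48
T2: 88→91, due 41, tardiness 50
Maximum = 61.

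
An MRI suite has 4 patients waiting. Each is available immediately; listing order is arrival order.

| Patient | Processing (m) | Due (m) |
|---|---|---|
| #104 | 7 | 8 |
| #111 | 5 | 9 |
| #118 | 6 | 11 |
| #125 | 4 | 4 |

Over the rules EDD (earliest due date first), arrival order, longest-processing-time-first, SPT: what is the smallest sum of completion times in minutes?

EDD (increasing due date): #125 #104 #111 #118.
#125: 0→4
#104: 4→11
#111: 11→16
#118: 16→22
Sum = 4+11+16+22 = 53.
FIFO (arrival order): #104 #111 #118 #125.
#104: 0→7
#111: 7→12
#118: 12→18
#125: 18→22
Sum = 7+12+18+22 = 59.
LPT (decreasing processing time): #104 #118 #111 #125.
#104: 0→7
#118: 7→13
#111: 13→18
#125: 18→22
Sum = 7+13+18+22 = 60.
SPT (increasing processing time): #125 #111 #118 #104.
#125: 0→4
#111: 4→9
#118: 9→15
#104: 15→22
Sum = 4+9+15+22 = 50.
EDD 53, FIFO 59, LPT 60, SPT 50 → minimum 50.

50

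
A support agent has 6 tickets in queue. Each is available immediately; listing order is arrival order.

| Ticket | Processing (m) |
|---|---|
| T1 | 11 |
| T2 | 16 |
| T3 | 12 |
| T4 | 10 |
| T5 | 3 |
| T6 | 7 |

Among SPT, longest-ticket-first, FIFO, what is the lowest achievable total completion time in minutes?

SPT (increasing processing time): T5 T6 T4 T1 T3 T2.
T5: 0→3
T6: 3→10
T4: 10→20
T1: 20→31
T3: 31→43
T2: 43→59
Sum = 3+10+20+31+43+59 = 166.
LPT (decreasing processing time): T2 T3 T1 T4 T6 T5.
T2: 0→16
T3: 16→28
T1: 28→39
T4: 39→49
T6: 49→56
T5: 56→59
Sum = 16+28+39+49+56+59 = 247.
FIFO (arrival order): T1 T2 T3 T4 T5 T6.
T1: 0→11
T2: 11→27
T3: 27→39
T4: 39→49
T5: 49→52
T6: 52→59
Sum = 11+27+39+49+52+59 = 237.
SPT 166, LPT 247, FIFO 237 → minimum 166.

166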